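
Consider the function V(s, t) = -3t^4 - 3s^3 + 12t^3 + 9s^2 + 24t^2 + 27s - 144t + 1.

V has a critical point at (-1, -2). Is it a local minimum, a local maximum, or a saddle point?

saddle point

The mixed partial ∂²V/∂s∂t is 0, so the Hessian at any point is diag(V_ss, V_tt) = diag(18(-s + 1), 12(-3t^2 + 6t + 4)).
At (-1, -2): H = diag(36, -240).
The eigenvalues have opposite signs, so H is indefinite: a saddle point.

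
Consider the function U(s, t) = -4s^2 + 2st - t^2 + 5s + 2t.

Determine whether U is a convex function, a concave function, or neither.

U is quadratic, so its Hessian is the constant matrix H = [[-8, 2], [2, -2]].
det(H) = 12, tr(H) = -10.
det(H) > 0 and tr(H) < 0, so H is negative definite everywhere: concave.

concave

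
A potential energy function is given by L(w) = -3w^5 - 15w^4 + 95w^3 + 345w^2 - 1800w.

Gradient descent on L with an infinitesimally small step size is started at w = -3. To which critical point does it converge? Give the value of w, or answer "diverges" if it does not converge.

L'(w) = -15(w - 3)(w - 2)(w + 4)(w + 5), so L'(-3) = -900.
Gradient descent moves in the -L' direction, i.e. w is increasing.
The nearest critical point in that direction is w = 2, where L'' = 630 > 0 (a local minimum). The iterate converges there.

2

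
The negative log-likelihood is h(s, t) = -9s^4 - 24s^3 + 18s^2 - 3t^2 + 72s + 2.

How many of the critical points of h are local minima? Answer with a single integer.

0

h separates as a function of s plus a function of t, so ∇h=0 decouples.
∂h/∂s = -36(s - 1)(s + 1)(s + 2) = 0 at s ∈ {-2, -1, 1}; ∂h/∂t = -6t = 0 at t ∈ {0}.
The Hessian is diagonal: diag(h_ss, h_tt). Second derivatives: h_ss(-2)=-108, h_ss(-1)=72, h_ss(1)=-216; h_tt(0)=-6.
Local minima occur where both diagonal entries positive: none. Count: 0.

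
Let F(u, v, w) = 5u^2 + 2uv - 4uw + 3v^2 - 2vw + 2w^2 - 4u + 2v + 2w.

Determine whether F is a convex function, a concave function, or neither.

convex

F is quadratic, so its Hessian is the constant matrix H = [[10, 2, -4], [2, 6, -2], [-4, -2, 4]].
Leading principal minors: 10, 56, 120.
All positive ⇒ H ≻ 0 ⇒ convex.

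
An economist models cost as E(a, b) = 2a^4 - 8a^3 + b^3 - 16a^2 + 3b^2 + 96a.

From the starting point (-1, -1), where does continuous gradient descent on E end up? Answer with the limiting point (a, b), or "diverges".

(-2, 0)

E is separable, so gradient descent decouples: a follows -∂E/∂a, b follows -∂E/∂b.
∂E/∂a = 8(a - 3)(a - 2)(a + 2); at a=-1 this is 96, so a decreases.
∂E/∂b = 3b(b + 2); at b=-1 this is -3, so b increases.
a converges to its nearest critical value -2 (a local min of the a-part); b converges to 0. The iterate converges to (-2, 0).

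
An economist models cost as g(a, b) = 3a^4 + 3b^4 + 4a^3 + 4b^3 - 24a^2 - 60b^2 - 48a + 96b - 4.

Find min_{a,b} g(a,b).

g(a,b) separates as P(a) + Q(b) − 4, so its minimum is min P + min Q − 4.
P'(a) = 12(a - 2)(a + 1)(a + 2) vanishes at a ∈ {-2, -1, 2}; Q'(b) = 12(b - 2)(b - 1)(b + 4) vanishes at b ∈ {-4, 1, 2}.
Local minima of P (where P''>0): P(-2)=16, P(2)=-112. Local minima of Q: Q(-4)=-832, Q(2)=32.
So the global minimum of g is P(2) + Q(-4) − 4 = -112 − 832 − 4 = -948, attained at (2, -4).

-948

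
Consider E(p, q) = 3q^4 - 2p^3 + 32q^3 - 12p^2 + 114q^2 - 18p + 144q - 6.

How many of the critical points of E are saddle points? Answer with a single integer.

3

E separates as a function of p plus a function of q, so ∇E=0 decouples.
∂E/∂p = -6(p + 1)(p + 3) = 0 at p ∈ {-3, -1}; ∂E/∂q = 12(q + 1)(q + 3)(q + 4) = 0 at q ∈ {-4, -3, -1}.
The Hessian is diagonal: diag(E_pp, E_qq). Second derivatives: E_pp(-3)=12, E_pp(-1)=-12; E_qq(-4)=36, E_qq(-3)=-24, E_qq(-1)=72.
Saddle points occur where the two diagonal entries have opposite signs: (-3, -3), (-1, -4), (-1, -1). Count: 3.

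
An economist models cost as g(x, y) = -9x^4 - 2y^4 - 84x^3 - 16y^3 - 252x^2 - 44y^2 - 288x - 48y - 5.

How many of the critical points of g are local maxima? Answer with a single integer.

g separates as a function of x plus a function of y, so ∇g=0 decouples.
∂g/∂x = -36(x + 1)(x + 2)(x + 4) = 0 at x ∈ {-4, -2, -1}; ∂g/∂y = -8(y + 1)(y + 2)(y + 3) = 0 at y ∈ {-3, -2, -1}.
The Hessian is diagonal: diag(g_xx, g_yy). Second derivatives: g_xx(-4)=-216, g_xx(-2)=72, g_xx(-1)=-108; g_yy(-3)=-16, g_yy(-2)=8, g_yy(-1)=-16.
Local maxima occur where both diagonal entries negative: (-4, -3), (-4, -1), (-1, -3), (-1, -1). Count: 4.

4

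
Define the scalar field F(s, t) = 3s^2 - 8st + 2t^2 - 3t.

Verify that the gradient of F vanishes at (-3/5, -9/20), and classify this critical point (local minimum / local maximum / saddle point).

saddle point

∇F = (6s - 8t, -8s + 4t - 3); substituting (-3/5, -9/20) gives ∇F = (0, 0), so (-3/5, -9/20) is indeed a critical point.
The Hessian of F is constant: H = [[6, -8], [-8, 4]].
det(H) = 6·4 − (-8)² = -40.
Since det(H) < 0, H is indefinite and the critical point is a saddle point.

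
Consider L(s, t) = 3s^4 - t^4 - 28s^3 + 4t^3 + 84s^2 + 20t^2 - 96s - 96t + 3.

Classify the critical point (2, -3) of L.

local maximum

The mixed partial ∂²L/∂s∂t is 0, so the Hessian at any point is diag(L_ss, L_tt) = diag(12(3s^2 - 14s + 14), 4(-3t^2 + 6t + 10)).
At (2, -3): H = diag(-24, -140).
Both eigenvalues are negative, so H is negative definite: a local maximum.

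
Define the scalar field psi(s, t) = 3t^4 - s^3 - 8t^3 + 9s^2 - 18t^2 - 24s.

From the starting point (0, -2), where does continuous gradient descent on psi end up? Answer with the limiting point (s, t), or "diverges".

(2, -1)

psi is separable, so gradient descent decouples: s follows -∂psi/∂s, t follows -∂psi/∂t.
∂psi/∂s = -3(s - 4)(s - 2); at s=0 this is -24, so s increases.
∂psi/∂t = 12t(t - 3)(t + 1); at t=-2 this is -120, so t increases.
s converges to its nearest critical value 2 (a local min of the s-part); t converges to -1. The iterate converges to (2, -1).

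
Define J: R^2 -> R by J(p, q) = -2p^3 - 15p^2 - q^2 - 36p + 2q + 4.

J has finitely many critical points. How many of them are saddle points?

J separates as a function of p plus a function of q, so ∇J=0 decouples.
∂J/∂p = -6(p + 2)(p + 3) = 0 at p ∈ {-3, -2}; ∂J/∂q = -2(q - 1) = 0 at q ∈ {1}.
The Hessian is diagonal: diag(J_pp, J_qq). Second derivatives: J_pp(-3)=6, J_pp(-2)=-6; J_qq(1)=-2.
Saddle points occur where the two diagonal entries have opposite signs: (-3, 1). Count: 1.

1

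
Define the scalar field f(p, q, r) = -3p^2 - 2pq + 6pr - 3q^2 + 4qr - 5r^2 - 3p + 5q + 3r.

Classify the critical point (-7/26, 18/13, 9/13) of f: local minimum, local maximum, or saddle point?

local maximum

The Hessian is constant: H = [[-6, -2, 6], [-2, -6, 4], [6, 4, -10]].
Leading principal minors: Δ₁ = -6, Δ₂ = 32, Δ₃ = -104.
The minors alternate sign starting negative (−, +, −), so H is negative definite: a local maximum.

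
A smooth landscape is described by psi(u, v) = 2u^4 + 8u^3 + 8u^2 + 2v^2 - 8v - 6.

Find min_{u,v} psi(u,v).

-14

psi(u,v) separates as P(u) + Q(v) − 6, so its minimum is min P + min Q − 6.
P'(u) = 8u(u + 1)(u + 2) vanishes at u ∈ {-2, -1, 0}; Q'(v) = 4v - 8 vanishes at v ∈ {2}.
Local minima of P (where P''>0): P(-2)=0, P(0)=0. Local minima of Q: Q(2)=-8.
So the global minimum of psi is P(-2) + Q(2) − 6 = 0 − 8 − 6 = -14, attained at (-2, 2).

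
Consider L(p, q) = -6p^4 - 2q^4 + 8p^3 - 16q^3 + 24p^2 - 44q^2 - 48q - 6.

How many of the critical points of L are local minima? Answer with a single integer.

L separates as a function of p plus a function of q, so ∇L=0 decouples.
∂L/∂p = -24p(p - 2)(p + 1) = 0 at p ∈ {-1, 0, 2}; ∂L/∂q = -8(q + 1)(q + 2)(q + 3) = 0 at q ∈ {-3, -2, -1}.
The Hessian is diagonal: diag(L_pp, L_qq). Second derivatives: L_pp(-1)=-72, L_pp(0)=48, L_pp(2)=-144; L_qq(-3)=-16, L_qq(-2)=8, L_qq(-1)=-16.
Local minima occur where both diagonal entries positive: (0, -2). Count: 1.

1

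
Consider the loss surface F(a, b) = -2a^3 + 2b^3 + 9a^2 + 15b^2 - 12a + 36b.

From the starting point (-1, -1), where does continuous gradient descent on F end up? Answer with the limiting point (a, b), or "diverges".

F is separable, so gradient descent decouples: a follows -∂F/∂a, b follows -∂F/∂b.
∂F/∂a = -6(a - 2)(a - 1); at a=-1 this is -36, so a increases.
∂F/∂b = 6(b + 2)(b + 3); at b=-1 this is 12, so b decreases.
a converges to its nearest critical value 1 (a local min of the a-part); b converges to -2. The iterate converges to (1, -2).

(1, -2)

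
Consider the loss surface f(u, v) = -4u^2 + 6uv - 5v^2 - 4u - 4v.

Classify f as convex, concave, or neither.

f is quadratic, so its Hessian is the constant matrix H = [[-8, 6], [6, -10]].
det(H) = 44, tr(H) = -18.
det(H) > 0 and tr(H) < 0, so H is negative definite everywhere: concave.

concave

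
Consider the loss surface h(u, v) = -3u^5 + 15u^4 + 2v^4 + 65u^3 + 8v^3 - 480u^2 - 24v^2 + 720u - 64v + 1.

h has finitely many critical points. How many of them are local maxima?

h separates as a function of u plus a function of v, so ∇h=0 decouples.
∂h/∂u = -15(u - 4)(u - 3)(u - 1)(u + 4) = 0 at u ∈ {-4, 1, 3, 4}; ∂h/∂v = 8(v - 2)(v + 1)(v + 4) = 0 at v ∈ {-4, -1, 2}.
The Hessian is diagonal: diag(h_uu, h_vv). Second derivatives: h_uu(-4)=4200, h_uu(1)=-450, h_uu(3)=210, h_uu(4)=-360; h_vv(-4)=144, h_vv(-1)=-72, h_vv(2)=144.
Local maxima occur where both diagonal entries negative: (1, -1), (4, -1). Count: 2.

2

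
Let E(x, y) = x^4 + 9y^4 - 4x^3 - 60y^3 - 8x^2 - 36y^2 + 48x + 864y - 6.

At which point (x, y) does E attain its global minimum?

(-2, -2)

E(x,y) separates as P(x) + Q(y) − 6, so its minimum is min P + min Q − 6.
P'(x) = 4(x - 3)(x - 2)(x + 2) vanishes at x ∈ {-2, 2, 3}; Q'(y) = 36(y - 4)(y - 3)(y + 2) vanishes at y ∈ {-2, 3, 4}.
Local minima of P (where P''>0): P(-2)=-80, P(3)=45. Local minima of Q: Q(-2)=-1248, Q(4)=1344.
So the global minimum of E is P(-2) + Q(-2) − 6 = -80 − 1248 − 6 = -1334, attained at (-2, -2).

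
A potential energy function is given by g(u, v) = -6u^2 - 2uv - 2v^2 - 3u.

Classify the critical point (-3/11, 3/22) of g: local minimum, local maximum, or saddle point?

The Hessian of g is constant: H = [[-12, -2], [-2, -4]].
det(H) = (-12)·(-4) − (-2)² = 44.
det(H) > 0 and tr(H) = -16 < 0, so H is negative definite and the point is a local maximum.

local maximum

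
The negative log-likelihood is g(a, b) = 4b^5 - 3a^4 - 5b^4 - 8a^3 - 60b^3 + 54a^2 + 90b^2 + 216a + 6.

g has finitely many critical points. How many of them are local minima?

2

g separates as a function of a plus a function of b, so ∇g=0 decouples.
∂g/∂a = -12(a - 3)(a + 2)(a + 3) = 0 at a ∈ {-3, -2, 3}; ∂g/∂b = 20b(b - 3)(b - 1)(b + 3) = 0 at b ∈ {-3, 0, 1, 3}.
The Hessian is diagonal: diag(g_aa, g_bb). Second derivatives: g_aa(-3)=-72, g_aa(-2)=60, g_aa(3)=-360; g_bb(-3)=-1440, g_bb(0)=180, g_bb(1)=-160, g_bb(3)=720.
Local minima occur where both diagonal entries positive: (-2, 0), (-2, 3). Count: 2.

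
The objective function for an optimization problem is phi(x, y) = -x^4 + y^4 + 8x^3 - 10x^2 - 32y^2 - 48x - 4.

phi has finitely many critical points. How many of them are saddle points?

phi separates as a function of x plus a function of y, so ∇phi=0 decouples.
∂phi/∂x = -4(x - 4)(x - 3)(x + 1) = 0 at x ∈ {-1, 3, 4}; ∂phi/∂y = 4y(y - 4)(y + 4) = 0 at y ∈ {-4, 0, 4}.
The Hessian is diagonal: diag(phi_xx, phi_yy). Second derivatives: phi_xx(-1)=-80, phi_xx(3)=16, phi_xx(4)=-20; phi_yy(-4)=128, phi_yy(0)=-64, phi_yy(4)=128.
Saddle points occur where the two diagonal entries have opposite signs: (-1, -4), (-1, 4), (3, 0), (4, -4), (4, 4). Count: 5.

5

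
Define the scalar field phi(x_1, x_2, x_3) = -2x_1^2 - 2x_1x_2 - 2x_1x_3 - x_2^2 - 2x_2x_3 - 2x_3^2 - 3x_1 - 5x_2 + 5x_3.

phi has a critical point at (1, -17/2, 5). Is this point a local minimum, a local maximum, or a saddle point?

local maximum

The Hessian is constant: H = [[-4, -2, -2], [-2, -2, -2], [-2, -2, -4]].
Leading principal minors: Δ₁ = -4, Δ₂ = 4, Δ₃ = -8.
The minors alternate sign starting negative (−, +, −), so H is negative definite: a local maximum.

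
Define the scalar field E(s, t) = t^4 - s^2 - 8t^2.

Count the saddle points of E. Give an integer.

2

E separates as a function of s plus a function of t, so ∇E=0 decouples.
∂E/∂s = -2s = 0 at s ∈ {0}; ∂E/∂t = 4t(t - 2)(t + 2) = 0 at t ∈ {-2, 0, 2}.
The Hessian is diagonal: diag(E_ss, E_tt). Second derivatives: E_ss(0)=-2; E_tt(-2)=32, E_tt(0)=-16, E_tt(2)=32.
Saddle points occur where the two diagonal entries have opposite signs: (0, -2), (0, 2). Count: 2.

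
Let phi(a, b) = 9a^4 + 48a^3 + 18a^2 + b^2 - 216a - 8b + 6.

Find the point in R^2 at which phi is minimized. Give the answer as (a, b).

(1, 4)

phi(a,b) separates as P(a) + Q(b) + 6, so its minimum is min P + min Q + 6.
P'(a) = 36(a - 1)(a + 2)(a + 3) vanishes at a ∈ {-3, -2, 1}; Q'(b) = 2b - 8 vanishes at b ∈ {4}.
Local minima of P (where P''>0): P(-3)=243, P(1)=-141. Local minima of Q: Q(4)=-16.
So the global minimum of phi is P(1) + Q(4) + 6 = -141 − 16 + 6 = -151, attained at (1, 4).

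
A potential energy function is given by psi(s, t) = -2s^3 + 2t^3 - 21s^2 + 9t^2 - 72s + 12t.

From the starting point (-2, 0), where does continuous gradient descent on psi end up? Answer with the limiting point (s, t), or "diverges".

psi is separable, so gradient descent decouples: s follows -∂psi/∂s, t follows -∂psi/∂t.
∂psi/∂s = -6(s + 3)(s + 4); at s=-2 this is -12, so s increases.
∂psi/∂t = 6(t + 1)(t + 2); at t=0 this is 12, so t decreases.
The s-coordinate has no critical point in that direction and runs off to infinity.

diverges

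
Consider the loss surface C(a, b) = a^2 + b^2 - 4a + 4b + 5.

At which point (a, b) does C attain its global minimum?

(2, -2)

C(a,b) separates as P(a) + Q(b) + 5, so its minimum is min P + min Q + 5.
P'(a) = 2a - 4 vanishes at a ∈ {2}; Q'(b) = 2b + 4 vanishes at b ∈ {-2}.
Local minima of P (where P''>0): P(2)=-4. Local minima of Q: Q(-2)=-4.
So the global minimum of C is P(2) + Q(-2) + 5 = -4 − 4 + 5 = -3, attained at (2, -2).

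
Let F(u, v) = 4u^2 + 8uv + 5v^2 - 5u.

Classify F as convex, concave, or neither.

F is quadratic, so its Hessian is the constant matrix H = [[8, 8], [8, 10]].
det(H) = 16, tr(H) = 18.
det(H) > 0 and tr(H) > 0, so H is positive definite everywhere: convex.

convex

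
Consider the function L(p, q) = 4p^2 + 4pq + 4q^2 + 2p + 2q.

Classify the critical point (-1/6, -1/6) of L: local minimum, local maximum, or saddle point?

The Hessian of L is constant: H = [[8, 4], [4, 8]].
det(H) = 8·8 − 4² = 48.
det(H) > 0 and tr(H) = 16 > 0, so H is positive definite and the point is a local minimum.

local minimum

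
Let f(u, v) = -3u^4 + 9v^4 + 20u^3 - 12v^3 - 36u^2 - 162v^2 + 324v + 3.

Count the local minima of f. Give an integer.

f separates as a function of u plus a function of v, so ∇f=0 decouples.
∂f/∂u = -12u(u - 3)(u - 2) = 0 at u ∈ {0, 2, 3}; ∂f/∂v = 36(v - 3)(v - 1)(v + 3) = 0 at v ∈ {-3, 1, 3}.
The Hessian is diagonal: diag(f_uu, f_vv). Second derivatives: f_uu(0)=-72, f_uu(2)=24, f_uu(3)=-36; f_vv(-3)=864, f_vv(1)=-288, f_vv(3)=432.
Local minima occur where both diagonal entries positive: (2, -3), (2, 3). Count: 2.

2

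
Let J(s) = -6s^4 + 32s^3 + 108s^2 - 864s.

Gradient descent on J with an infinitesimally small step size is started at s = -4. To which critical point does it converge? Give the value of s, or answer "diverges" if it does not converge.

J'(s) = -24(s - 4)(s - 3)(s + 3), so J'(-4) = 1344.
Gradient descent moves in the -J' direction, i.e. s is decreasing.
There is no critical point below s=-4, and J' keeps the same sign, so the iterate runs off to −∞.

diverges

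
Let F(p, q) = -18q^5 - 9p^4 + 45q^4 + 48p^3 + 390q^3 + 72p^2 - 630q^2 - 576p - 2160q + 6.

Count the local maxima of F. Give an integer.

4

F separates as a function of p plus a function of q, so ∇F=0 decouples.
∂F/∂p = -36(p - 4)(p - 2)(p + 2) = 0 at p ∈ {-2, 2, 4}; ∂F/∂q = -90(q - 4)(q - 2)(q + 1)(q + 3) = 0 at q ∈ {-3, -1, 2, 4}.
The Hessian is diagonal: diag(F_pp, F_qq). Second derivatives: F_pp(-2)=-864, F_pp(2)=288, F_pp(4)=-432; F_qq(-3)=6300, F_qq(-1)=-2700, F_qq(2)=2700, F_qq(4)=-6300.
Local maxima occur where both diagonal entries negative: (-2, -1), (-2, 4), (4, -1), (4, 4). Count: 4.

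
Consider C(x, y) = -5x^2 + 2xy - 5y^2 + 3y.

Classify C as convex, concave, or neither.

concave

C is quadratic, so its Hessian is the constant matrix H = [[-10, 2], [2, -10]].
det(H) = 96, tr(H) = -20.
det(H) > 0 and tr(H) < 0, so H is negative definite everywhere: concave.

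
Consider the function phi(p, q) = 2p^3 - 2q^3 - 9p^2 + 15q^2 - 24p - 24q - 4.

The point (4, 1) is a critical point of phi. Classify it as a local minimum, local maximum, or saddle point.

The mixed partial ∂²phi/∂p∂q is 0, so the Hessian at any point is diag(phi_pp, phi_qq) = diag(6(2p - 3), 6(-2q + 5)).
At (4, 1): H = diag(30, 18).
Both eigenvalues are positive, so H is positive definite: a local minimum.

local minimum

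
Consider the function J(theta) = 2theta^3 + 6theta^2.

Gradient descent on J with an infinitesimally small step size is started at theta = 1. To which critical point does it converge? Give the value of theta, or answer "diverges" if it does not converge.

0

J'(theta) = 6theta(theta + 2), so J'(1) = 18.
Gradient descent moves in the -J' direction, i.e. theta is decreasing.
The nearest critical point in that direction is theta = 0, where J'' = 12 > 0 (a local minimum). The iterate converges there.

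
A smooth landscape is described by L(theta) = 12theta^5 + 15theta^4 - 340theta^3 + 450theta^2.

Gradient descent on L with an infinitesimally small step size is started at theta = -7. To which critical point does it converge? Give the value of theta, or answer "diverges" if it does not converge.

diverges

L'(theta) = 60theta(theta - 3)(theta - 1)(theta + 5), so L'(-7) = 67200.
Gradient descent moves in the -L' direction, i.e. theta is decreasing.
There is no critical point below theta=-7, and L' keeps the same sign, so the iterate runs off to −∞.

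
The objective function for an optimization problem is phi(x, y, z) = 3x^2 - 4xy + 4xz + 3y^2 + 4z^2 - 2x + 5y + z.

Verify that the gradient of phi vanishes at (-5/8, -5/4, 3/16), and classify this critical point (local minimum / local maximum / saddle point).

∇phi = (6x - 4y + 4z - 2, -4x + 6y + 5, 4x + 8z + 1); substituting (-5/8, -5/4, 3/16) gives ∇phi = (0, 0, 0), so (-5/8, -5/4, 3/16) is indeed a critical point.
The Hessian is constant: H = [[6, -4, 4], [-4, 6, 0], [4, 0, 8]].
Leading principal minors: Δ₁ = 6, Δ₂ = 20, Δ₃ = 64.
All leading minors are positive, so H is positive definite: a local minimum.

local minimum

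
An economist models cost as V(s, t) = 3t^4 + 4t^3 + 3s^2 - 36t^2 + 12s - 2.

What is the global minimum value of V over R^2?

V(s,t) separates as P(s) + Q(t) − 2, so its minimum is min P + min Q − 2.
P'(s) = 6s + 12 vanishes at s ∈ {-2}; Q'(t) = 12t(t - 2)(t + 3) vanishes at t ∈ {-3, 0, 2}.
Local minima of P (where P''>0): P(-2)=-12. Local minima of Q: Q(-3)=-189, Q(2)=-64.
So the global minimum of V is P(-2) + Q(-3) − 2 = -12 − 189 − 2 = -203, attained at (-2, -3).

-203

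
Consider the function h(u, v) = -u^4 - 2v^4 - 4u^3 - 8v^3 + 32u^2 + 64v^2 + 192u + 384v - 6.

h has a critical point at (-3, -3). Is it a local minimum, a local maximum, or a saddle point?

The mixed partial ∂²h/∂u∂v is 0, so the Hessian at any point is diag(h_uu, h_vv) = diag(4(-3u^2 - 6u + 16), 8(-3v^2 - 6v + 16)).
At (-3, -3): H = diag(28, 56).
Both eigenvalues are positive, so H is positive definite: a local minimum.

local minimum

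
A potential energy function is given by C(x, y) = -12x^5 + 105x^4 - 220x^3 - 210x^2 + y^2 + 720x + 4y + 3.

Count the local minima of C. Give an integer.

C separates as a function of x plus a function of y, so ∇C=0 decouples.
∂C/∂x = -60(x - 4)(x - 3)(x - 1)(x + 1) = 0 at x ∈ {-1, 1, 3, 4}; ∂C/∂y = 2(y + 2) = 0 at y ∈ {-2}.
The Hessian is diagonal: diag(C_xx, C_yy). Second derivatives: C_xx(-1)=2400, C_xx(1)=-720, C_xx(3)=480, C_xx(4)=-900; C_yy(-2)=2.
Local minima occur where both diagonal entries positive: (-1, -2), (3, -2). Count: 2.

2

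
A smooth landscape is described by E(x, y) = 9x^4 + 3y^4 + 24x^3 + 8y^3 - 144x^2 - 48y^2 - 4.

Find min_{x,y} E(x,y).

E(x,y) separates as P(x) + Q(y) − 4, so its minimum is min P + min Q − 4.
P'(x) = 36x(x - 2)(x + 4) vanishes at x ∈ {-4, 0, 2}; Q'(y) = 12y(y - 2)(y + 4) vanishes at y ∈ {-4, 0, 2}.
Local minima of P (where P''>0): P(-4)=-1536, P(2)=-240. Local minima of Q: Q(-4)=-512, Q(2)=-80.
So the global minimum of E is P(-4) + Q(-4) − 4 = -1536 − 512 − 4 = -2052, attained at (-4, -4).

-2052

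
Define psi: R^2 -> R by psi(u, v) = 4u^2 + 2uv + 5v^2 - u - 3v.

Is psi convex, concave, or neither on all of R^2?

convex

psi is quadratic, so its Hessian is the constant matrix H = [[8, 2], [2, 10]].
det(H) = 76, tr(H) = 18.
det(H) > 0 and tr(H) > 0, so H is positive definite everywhere: convex.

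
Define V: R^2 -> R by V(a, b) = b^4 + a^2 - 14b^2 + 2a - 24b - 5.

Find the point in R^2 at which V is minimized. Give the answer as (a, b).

V(a,b) separates as P(a) + Q(b) − 5, so its minimum is min P + min Q − 5.
P'(a) = 2a + 2 vanishes at a ∈ {-1}; Q'(b) = 4(b - 3)(b + 1)(b + 2) vanishes at b ∈ {-2, -1, 3}.
Local minima of P (where P''>0): P(-1)=-1. Local minima of Q: Q(-2)=8, Q(3)=-117.
So the global minimum of V is P(-1) + Q(3) − 5 = -1 − 117 − 5 = -123, attained at (-1, 3).

(-1, 3)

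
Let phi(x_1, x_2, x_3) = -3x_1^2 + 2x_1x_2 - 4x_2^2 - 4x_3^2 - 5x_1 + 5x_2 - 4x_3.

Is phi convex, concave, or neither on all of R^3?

concave

phi is quadratic, so its Hessian is the constant matrix H = [[-6, 2, 0], [2, -8, 0], [0, 0, -8]].
Leading principal minors: -6, 44, -352.
Signs alternate −, +, − ⇒ H ≺ 0 ⇒ concave.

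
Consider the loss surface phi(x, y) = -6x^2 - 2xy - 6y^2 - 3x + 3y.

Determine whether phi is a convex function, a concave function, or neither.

phi is quadratic, so its Hessian is the constant matrix H = [[-12, -2], [-2, -12]].
det(H) = 140, tr(H) = -24.
det(H) > 0 and tr(H) < 0, so H is negative definite everywhere: concave.

concave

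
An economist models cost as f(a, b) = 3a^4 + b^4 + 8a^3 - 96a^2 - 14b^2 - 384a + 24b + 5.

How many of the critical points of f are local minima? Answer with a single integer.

f separates as a function of a plus a function of b, so ∇f=0 decouples.
∂f/∂a = 12(a - 4)(a + 2)(a + 4) = 0 at a ∈ {-4, -2, 4}; ∂f/∂b = 4(b - 2)(b - 1)(b + 3) = 0 at b ∈ {-3, 1, 2}.
The Hessian is diagonal: diag(f_aa, f_bb). Second derivatives: f_aa(-4)=192, f_aa(-2)=-144, f_aa(4)=576; f_bb(-3)=80, f_bb(1)=-16, f_bb(2)=20.
Local minima occur where both diagonal entries positive: (-4, -3), (-4, 2), (4, -3), (4, 2). Count: 4.

4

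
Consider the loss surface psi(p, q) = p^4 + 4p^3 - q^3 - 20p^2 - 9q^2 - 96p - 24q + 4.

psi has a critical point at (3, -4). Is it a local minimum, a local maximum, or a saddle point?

local minimum

The mixed partial ∂²psi/∂p∂q is 0, so the Hessian at any point is diag(psi_pp, psi_qq) = diag(4(3p^2 + 6p - 10), -6(q + 3)).
At (3, -4): H = diag(140, 6).
Both eigenvalues are positive, so H is positive definite: a local minimum.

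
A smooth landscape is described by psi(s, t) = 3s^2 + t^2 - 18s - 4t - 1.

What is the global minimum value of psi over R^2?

-32

psi(s,t) separates as P(s) + Q(t) − 1, so its minimum is min P + min Q − 1.
P'(s) = 6s - 18 vanishes at s ∈ {3}; Q'(t) = 2(t - 2) vanishes at t ∈ {2}.
Local minima of P (where P''>0): P(3)=-27. Local minima of Q: Q(2)=-4.
So the global minimum of psi is P(3) + Q(2) − 1 = -27 − 4 − 1 = -32, attained at (3, 2).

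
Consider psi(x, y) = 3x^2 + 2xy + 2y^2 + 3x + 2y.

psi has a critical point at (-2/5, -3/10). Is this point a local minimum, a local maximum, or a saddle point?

local minimum

The Hessian of psi is constant: H = [[6, 2], [2, 4]].
det(H) = 6·4 − 2² = 20.
det(H) > 0 and tr(H) = 10 > 0, so H is positive definite and the point is a local minimum.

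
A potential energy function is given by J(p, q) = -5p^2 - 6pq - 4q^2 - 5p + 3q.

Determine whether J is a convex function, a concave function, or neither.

J is quadratic, so its Hessian is the constant matrix H = [[-10, -6], [-6, -8]].
det(H) = 44, tr(H) = -18.
det(H) > 0 and tr(H) < 0, so H is negative definite everywhere: concave.

concave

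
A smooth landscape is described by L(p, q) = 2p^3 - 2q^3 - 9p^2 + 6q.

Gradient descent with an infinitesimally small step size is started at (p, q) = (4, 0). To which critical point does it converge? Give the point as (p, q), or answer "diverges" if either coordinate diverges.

L is separable, so gradient descent decouples: p follows -∂L/∂p, q follows -∂L/∂q.
∂L/∂p = 6p(p - 3); at p=4 this is 24, so p decreases.
∂L/∂q = -6(q - 1)(q + 1); at q=0 this is 6, so q decreases.
p converges to its nearest critical value 3 (a local min of the p-part); q converges to -1. The iterate converges to (3, -1).

(3, -1)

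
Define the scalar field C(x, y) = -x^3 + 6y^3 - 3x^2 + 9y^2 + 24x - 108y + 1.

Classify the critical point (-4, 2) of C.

The mixed partial ∂²C/∂x∂y is 0, so the Hessian at any point is diag(C_xx, C_yy) = diag(-6(x + 1), 18(2y + 1)).
At (-4, 2): H = diag(18, 90).
Both eigenvalues are positive, so H is positive definite: a local minimum.

local minimum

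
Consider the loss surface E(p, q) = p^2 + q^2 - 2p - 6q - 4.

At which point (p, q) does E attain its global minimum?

(1, 3)

E(p,q) separates as A(p) + B(q) − 4, so its minimum is min A + min B − 4.
A'(p) = 2p - 2 vanishes at p ∈ {1}; B'(q) = 2q - 6 vanishes at q ∈ {3}.
Local minima of A (where A''>0): A(1)=-1. Local minima of B: B(3)=-9.
So the global minimum of E is A(1) + B(3) − 4 = -1 − 9 − 4 = -14, attained at (1, 3).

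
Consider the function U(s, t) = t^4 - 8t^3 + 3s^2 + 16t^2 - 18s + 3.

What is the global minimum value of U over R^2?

U(s,t) separates as P(s) + Q(t) + 3, so its minimum is min P + min Q + 3.
P'(s) = 6s - 18 vanishes at s ∈ {3}; Q'(t) = 4t(t - 4)(t - 2) vanishes at t ∈ {0, 2, 4}.
Local minima of P (where P''>0): P(3)=-27. Local minima of Q: Q(0)=0, Q(4)=0.
So the global minimum of U is P(3) + Q(0) + 3 = -27 + 0 + 3 = -24, attained at (3, 0).

-24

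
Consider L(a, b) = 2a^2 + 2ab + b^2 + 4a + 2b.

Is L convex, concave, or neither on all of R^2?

L is quadratic, so its Hessian is the constant matrix H = [[4, 2], [2, 2]].
det(H) = 4, tr(H) = 6.
det(H) > 0 and tr(H) > 0, so H is positive definite everywhere: convex.

convex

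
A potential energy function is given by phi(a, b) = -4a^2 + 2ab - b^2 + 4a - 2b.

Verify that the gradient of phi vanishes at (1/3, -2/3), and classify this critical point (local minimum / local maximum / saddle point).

∇phi = (-8a + 2b + 4, 2a - 2b - 2); substituting (1/3, -2/3) gives ∇phi = (0, 0), so (1/3, -2/3) is indeed a critical point.
The Hessian of phi is constant: H = [[-8, 2], [2, -2]].
det(H) = (-8)·(-2) − 2² = 12.
det(H) > 0 and tr(H) = -10 < 0, so H is negative definite and the point is a local maximum.

local maximum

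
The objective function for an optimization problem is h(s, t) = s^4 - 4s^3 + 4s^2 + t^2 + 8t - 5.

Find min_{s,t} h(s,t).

h(s,t) separates as P(s) + Q(t) − 5, so its minimum is min P + min Q − 5.
P'(s) = 4s(s - 2)(s - 1) vanishes at s ∈ {0, 1, 2}; Q'(t) = 2(t + 4) vanishes at t ∈ {-4}.
Local minima of P (where P''>0): P(0)=0, P(2)=0. Local minima of Q: Q(-4)=-16.
So the global minimum of h is P(0) + Q(-4) − 5 = 0 − 16 − 5 = -21, attained at (0, -4).

-21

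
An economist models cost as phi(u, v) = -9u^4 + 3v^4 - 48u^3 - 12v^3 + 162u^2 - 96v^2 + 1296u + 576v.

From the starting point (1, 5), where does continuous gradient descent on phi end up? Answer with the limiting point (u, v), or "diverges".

phi is separable, so gradient descent decouples: u follows -∂phi/∂u, v follows -∂phi/∂v.
∂phi/∂u = -36(u - 3)(u + 3)(u + 4); at u=1 this is 1440, so u decreases.
∂phi/∂v = 12(v - 4)(v - 3)(v + 4); at v=5 this is 216, so v decreases.
u converges to its nearest critical value -3 (a local min of the u-part); v converges to 4. The iterate converges to (-3, 4).

(-3, 4)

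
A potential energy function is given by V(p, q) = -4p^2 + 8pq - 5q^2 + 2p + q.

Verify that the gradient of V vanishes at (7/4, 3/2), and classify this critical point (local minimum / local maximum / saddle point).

∇V = (-8p + 8q + 2, 8p - 10q + 1); substituting (7/4, 3/2) gives ∇V = (0, 0), so (7/4, 3/2) is indeed a critical point.
The Hessian of V is constant: H = [[-8, 8], [8, -10]].
det(H) = (-8)·(-10) − 8² = 16.
det(H) > 0 and tr(H) = -18 < 0, so H is negative definite and the point is a local maximum.

local maximum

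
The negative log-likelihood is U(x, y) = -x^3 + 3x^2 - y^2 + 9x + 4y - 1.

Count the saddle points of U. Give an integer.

1

U separates as a function of x plus a function of y, so ∇U=0 decouples.
∂U/∂x = -3(x - 3)(x + 1) = 0 at x ∈ {-1, 3}; ∂U/∂y = -2(y - 2) = 0 at y ∈ {2}.
The Hessian is diagonal: diag(U_xx, U_yy). Second derivatives: U_xx(-1)=12, U_xx(3)=-12; U_yy(2)=-2.
Saddle points occur where the two diagonal entries have opposite signs: (-1, 2). Count: 1.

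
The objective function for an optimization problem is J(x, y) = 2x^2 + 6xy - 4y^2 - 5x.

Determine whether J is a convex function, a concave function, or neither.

J is quadratic, so its Hessian is the constant matrix H = [[4, 6], [6, -8]].
det(H) = -68, tr(H) = -4.
det(H) < 0, so H is indefinite: neither convex nor concave.

neither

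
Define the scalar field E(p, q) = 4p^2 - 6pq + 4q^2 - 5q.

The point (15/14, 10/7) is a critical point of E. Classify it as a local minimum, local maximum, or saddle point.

The Hessian of E is constant: H = [[8, -6], [-6, 8]].
det(H) = 8·8 − (-6)² = 28.
det(H) > 0 and tr(H) = 16 > 0, so H is positive definite and the point is a local minimum.

local minimum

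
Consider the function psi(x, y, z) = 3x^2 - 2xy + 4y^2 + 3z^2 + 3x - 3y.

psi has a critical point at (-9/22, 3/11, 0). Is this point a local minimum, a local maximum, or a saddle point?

The Hessian is constant: H = [[6, -2, 0], [-2, 8, 0], [0, 0, 6]].
Leading principal minors: Δ₁ = 6, Δ₂ = 44, Δ₃ = 264.
All leading minors are positive, so H is positive definite: a local minimum.

local minimum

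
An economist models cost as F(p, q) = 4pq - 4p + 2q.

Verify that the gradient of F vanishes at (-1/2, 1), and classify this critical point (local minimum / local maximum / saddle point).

saddle point

∇F = (4q - 4, 4p + 2); substituting (-1/2, 1) gives ∇F = (0, 0), so (-1/2, 1) is indeed a critical point.
The Hessian of F is constant: H = [[0, 4], [4, 0]].
det(H) = 0·0 − 4² = -16.
Since det(H) < 0, H is indefinite and the critical point is a saddle point.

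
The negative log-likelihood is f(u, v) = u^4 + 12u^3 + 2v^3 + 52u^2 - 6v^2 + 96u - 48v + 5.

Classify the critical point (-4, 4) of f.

The mixed partial ∂²f/∂u∂v is 0, so the Hessian at any point is diag(f_uu, f_vv) = diag(4(3u^2 + 18u + 26), 12(v - 1)).
At (-4, 4): H = diag(8, 36).
Both eigenvalues are positive, so H is positive definite: a local minimum.

local minimum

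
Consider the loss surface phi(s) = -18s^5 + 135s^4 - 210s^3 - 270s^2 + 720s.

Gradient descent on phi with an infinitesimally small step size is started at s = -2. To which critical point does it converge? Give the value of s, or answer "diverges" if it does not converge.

phi'(s) = -90(s - 4)(s - 2)(s - 1)(s + 1), so phi'(-2) = -6480.
Gradient descent moves in the -phi' direction, i.e. s is increasing.
The nearest critical point in that direction is s = -1, where phi'' = 2700 > 0 (a local minimum). The iterate converges there.

-1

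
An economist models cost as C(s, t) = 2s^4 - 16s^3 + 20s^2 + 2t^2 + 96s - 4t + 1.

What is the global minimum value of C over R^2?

C(s,t) separates as P(s) + Q(t) + 1, so its minimum is min P + min Q + 1.
P'(s) = 8(s - 4)(s - 3)(s + 1) vanishes at s ∈ {-1, 3, 4}; Q'(t) = 4(t - 1) vanishes at t ∈ {1}.
Local minima of P (where P''>0): P(-1)=-58, P(4)=192. Local minima of Q: Q(1)=-2.
So the global minimum of C is P(-1) + Q(1) + 1 = -58 − 2 + 1 = -59, attained at (-1, 1).

-59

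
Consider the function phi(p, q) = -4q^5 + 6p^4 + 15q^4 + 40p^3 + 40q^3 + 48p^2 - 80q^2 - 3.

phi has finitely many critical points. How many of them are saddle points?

phi separates as a function of p plus a function of q, so ∇phi=0 decouples.
∂phi/∂p = 24p(p + 1)(p + 4) = 0 at p ∈ {-4, -1, 0}; ∂phi/∂q = -20q(q - 4)(q - 1)(q + 2) = 0 at q ∈ {-2, 0, 1, 4}.
The Hessian is diagonal: diag(phi_pp, phi_qq). Second derivatives: phi_pp(-4)=288, phi_pp(-1)=-72, phi_pp(0)=96; phi_qq(-2)=720, phi_qq(0)=-160, phi_qq(1)=180, phi_qq(4)=-1440.
Saddle points occur where the two diagonal entries have opposite signs: (-4, 0), (-4, 4), (-1, -2), (-1, 1), (0, 0), (0, 4). Count: 6.

6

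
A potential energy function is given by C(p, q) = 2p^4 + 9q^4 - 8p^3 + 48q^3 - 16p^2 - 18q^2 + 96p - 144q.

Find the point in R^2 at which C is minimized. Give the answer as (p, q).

(-2, -4)

C(p,q) separates as A(p) + B(q), so its minimum is min A + min B.
A'(p) = 8(p - 3)(p - 2)(p + 2) vanishes at p ∈ {-2, 2, 3}; B'(q) = 36(q - 1)(q + 1)(q + 4) vanishes at q ∈ {-4, -1, 1}.
Local minima of A (where A''>0): A(-2)=-160, A(3)=90. Local minima of B: B(-4)=-480, B(1)=-105.
So the global minimum of C is A(-2) + B(-4) = -160 − 480 = -640, attained at (-2, -4).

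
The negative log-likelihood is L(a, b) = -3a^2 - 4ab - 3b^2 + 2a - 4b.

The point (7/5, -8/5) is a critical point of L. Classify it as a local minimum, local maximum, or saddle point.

The Hessian of L is constant: H = [[-6, -4], [-4, -6]].
det(H) = (-6)·(-6) − (-4)² = 20.
det(H) > 0 and tr(H) = -12 < 0, so H is negative definite and the point is a local maximum.

local maximum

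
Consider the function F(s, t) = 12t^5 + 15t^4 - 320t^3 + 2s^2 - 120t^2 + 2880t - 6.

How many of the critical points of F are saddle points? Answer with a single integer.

F separates as a function of s plus a function of t, so ∇F=0 decouples.
∂F/∂s = 4s = 0 at s ∈ {0}; ∂F/∂t = 60(t - 3)(t - 2)(t + 2)(t + 4) = 0 at t ∈ {-4, -2, 2, 3}.
The Hessian is diagonal: diag(F_ss, F_tt). Second derivatives: F_ss(0)=4; F_tt(-4)=-5040, F_tt(-2)=2400, F_tt(2)=-1440, F_tt(3)=2100.
Saddle points occur where the two diagonal entries have opposite signs: (0, -4), (0, 2). Count: 2.

2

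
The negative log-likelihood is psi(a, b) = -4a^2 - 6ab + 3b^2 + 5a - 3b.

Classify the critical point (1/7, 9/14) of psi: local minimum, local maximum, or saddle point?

saddle point

The Hessian of psi is constant: H = [[-8, -6], [-6, 6]].
det(H) = (-8)·6 − (-6)² = -84.
Since det(H) < 0, H is indefinite and the critical point is a saddle point.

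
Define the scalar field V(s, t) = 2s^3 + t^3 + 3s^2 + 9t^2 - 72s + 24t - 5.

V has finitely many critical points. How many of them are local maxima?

1

V separates as a function of s plus a function of t, so ∇V=0 decouples.
∂V/∂s = 6(s - 3)(s + 4) = 0 at s ∈ {-4, 3}; ∂V/∂t = 3(t + 2)(t + 4) = 0 at t ∈ {-4, -2}.
The Hessian is diagonal: diag(V_ss, V_tt). Second derivatives: V_ss(-4)=-42, V_ss(3)=42; V_tt(-4)=-6, V_tt(-2)=6.
Local maxima occur where both diagonal entries negative: (-4, -4). Count: 1.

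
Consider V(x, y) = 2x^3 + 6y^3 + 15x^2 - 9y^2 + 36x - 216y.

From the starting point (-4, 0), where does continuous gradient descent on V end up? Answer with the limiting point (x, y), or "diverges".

diverges

V is separable, so gradient descent decouples: x follows -∂V/∂x, y follows -∂V/∂y.
∂V/∂x = 6(x + 2)(x + 3); at x=-4 this is 12, so x decreases.
∂V/∂y = 18(y - 4)(y + 3); at y=0 this is -216, so y increases.
The x-coordinate has no critical point in that direction and runs off to infinity.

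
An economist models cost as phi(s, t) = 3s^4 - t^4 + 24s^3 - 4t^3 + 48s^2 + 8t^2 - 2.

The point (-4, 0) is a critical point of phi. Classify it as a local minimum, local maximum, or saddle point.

local minimum

The mixed partial ∂²phi/∂s∂t is 0, so the Hessian at any point is diag(phi_ss, phi_tt) = diag(12(3s^2 + 12s + 8), 4(-3t^2 - 6t + 4)).
At (-4, 0): H = diag(96, 16).
Both eigenvalues are positive, so H is positive definite: a local minimum.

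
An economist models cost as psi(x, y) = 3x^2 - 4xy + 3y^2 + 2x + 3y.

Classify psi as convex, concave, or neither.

psi is quadratic, so its Hessian is the constant matrix H = [[6, -4], [-4, 6]].
det(H) = 20, tr(H) = 12.
det(H) > 0 and tr(H) > 0, so H is positive definite everywhere: convex.

convex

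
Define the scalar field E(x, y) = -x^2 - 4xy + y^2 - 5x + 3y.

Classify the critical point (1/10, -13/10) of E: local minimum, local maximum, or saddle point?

The Hessian of E is constant: H = [[-2, -4], [-4, 2]].
det(H) = (-2)·2 − (-4)² = -20.
Since det(H) < 0, H is indefinite and the critical point is a saddle point.

saddle point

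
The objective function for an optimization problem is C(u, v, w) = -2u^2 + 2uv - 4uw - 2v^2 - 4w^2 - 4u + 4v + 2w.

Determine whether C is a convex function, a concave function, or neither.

C is quadratic, so its Hessian is the constant matrix H = [[-4, 2, -4], [2, -4, 0], [-4, 0, -8]].
Leading principal minors: -4, 12, -32.
Signs alternate −, +, − ⇒ H ≺ 0 ⇒ concave.

concave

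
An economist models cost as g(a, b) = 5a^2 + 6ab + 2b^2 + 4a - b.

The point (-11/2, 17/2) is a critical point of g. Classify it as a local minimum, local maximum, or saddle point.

local minimum

The Hessian of g is constant: H = [[10, 6], [6, 4]].
det(H) = 10·4 − 6² = 4.
det(H) > 0 and tr(H) = 14 > 0, so H is positive definite and the point is a local minimum.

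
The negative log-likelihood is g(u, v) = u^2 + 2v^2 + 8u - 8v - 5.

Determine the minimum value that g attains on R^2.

g(u,v) separates as P(u) + Q(v) − 5, so its minimum is min P + min Q − 5.
P'(u) = 2u + 8 vanishes at u ∈ {-4}; Q'(v) = 4v - 8 vanishes at v ∈ {2}.
Local minima of P (where P''>0): P(-4)=-16. Local minima of Q: Q(2)=-8.
So the global minimum of g is P(-4) + Q(2) − 5 = -16 − 8 − 5 = -29, attained at (-4, 2).

-29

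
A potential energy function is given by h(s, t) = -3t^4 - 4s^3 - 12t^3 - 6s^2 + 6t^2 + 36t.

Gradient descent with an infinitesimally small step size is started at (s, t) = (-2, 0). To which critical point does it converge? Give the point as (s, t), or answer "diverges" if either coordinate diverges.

(-1, -1)

h is separable, so gradient descent decouples: s follows -∂h/∂s, t follows -∂h/∂t.
∂h/∂s = -12s(s + 1); at s=-2 this is -24, so s increases.
∂h/∂t = -12(t - 1)(t + 1)(t + 3); at t=0 this is 36, so t decreases.
s converges to its nearest critical value -1 (a local min of the s-part); t converges to -1. The iterate converges to (-1, -1).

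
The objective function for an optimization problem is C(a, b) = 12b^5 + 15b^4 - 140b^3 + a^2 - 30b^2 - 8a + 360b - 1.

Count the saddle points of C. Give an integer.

2

C separates as a function of a plus a function of b, so ∇C=0 decouples.
∂C/∂a = 2(a - 4) = 0 at a ∈ {4}; ∂C/∂b = 60(b - 2)(b - 1)(b + 1)(b + 3) = 0 at b ∈ {-3, -1, 1, 2}.
The Hessian is diagonal: diag(C_aa, C_bb). Second derivatives: C_aa(4)=2; C_bb(-3)=-2400, C_bb(-1)=720, C_bb(1)=-480, C_bb(2)=900.
Saddle points occur where the two diagonal entries have opposite signs: (4, -3), (4, 1). Count: 2.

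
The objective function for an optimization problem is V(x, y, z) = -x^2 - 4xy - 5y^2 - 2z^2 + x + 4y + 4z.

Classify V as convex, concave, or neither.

concave

V is quadratic, so its Hessian is the constant matrix H = [[-2, -4, 0], [-4, -10, 0], [0, 0, -4]].
Leading principal minors: -2, 4, -16.
Signs alternate −, +, − ⇒ H ≺ 0 ⇒ concave.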